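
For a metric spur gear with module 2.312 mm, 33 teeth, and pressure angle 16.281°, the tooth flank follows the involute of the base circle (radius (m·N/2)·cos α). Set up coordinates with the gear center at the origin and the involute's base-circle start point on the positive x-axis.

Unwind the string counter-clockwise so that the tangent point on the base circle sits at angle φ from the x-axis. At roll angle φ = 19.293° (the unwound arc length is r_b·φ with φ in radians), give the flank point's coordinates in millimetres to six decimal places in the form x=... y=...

x=38.635696 y=0.460760

pitch radius r_p = m·N/2 = 2.312·33/2 = 38.148000
base radius r_b = r_p·cos α = 38.148000·cos 16.281° = 36.618201
roll angle φ = 19.293° = 0.33672637 rad
x = r_b·(cos φ + φ·sin φ) = 36.618201·(0.94384132 + 0.33672637·0.33039908) = 38.635696
y = r_b·(sin φ − φ·cos φ) = 36.618201·(0.33039908 − 0.33672637·0.94384132) = 0.460760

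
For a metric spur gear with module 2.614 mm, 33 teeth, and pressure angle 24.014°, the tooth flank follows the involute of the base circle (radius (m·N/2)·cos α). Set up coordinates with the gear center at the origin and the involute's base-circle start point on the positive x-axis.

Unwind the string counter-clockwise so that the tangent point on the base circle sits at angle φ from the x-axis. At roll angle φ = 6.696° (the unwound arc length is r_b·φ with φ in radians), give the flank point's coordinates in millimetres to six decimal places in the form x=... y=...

pitch radius r_p = m·N/2 = 2.614·33/2 = 43.131000
base radius r_b = r_p·cos α = 43.131000·cos 24.014° = 39.397841
roll angle φ = 6.696° = 0.11686725 rad
x = r_b·(cos φ + φ·sin φ) = 39.397841·(0.99317879 + 0.11686725·0.11660140) = 39.665970
y = r_b·(sin φ − φ·cos φ) = 39.397841·(0.11660140 − 0.11686725·0.99317879) = 0.020933

x=39.665970 y=0.020933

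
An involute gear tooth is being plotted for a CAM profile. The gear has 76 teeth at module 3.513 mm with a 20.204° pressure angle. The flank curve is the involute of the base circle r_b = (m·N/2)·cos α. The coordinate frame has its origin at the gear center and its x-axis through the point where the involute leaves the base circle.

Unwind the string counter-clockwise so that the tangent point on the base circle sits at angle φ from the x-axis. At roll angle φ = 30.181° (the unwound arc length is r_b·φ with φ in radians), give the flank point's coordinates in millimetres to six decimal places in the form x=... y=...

x=141.473692 y=5.936011

pitch radius r_p = m·N/2 = 3.513·76/2 = 133.494000
base radius r_b = r_p·cos α = 133.494000·cos 20.204° = 125.279969
roll angle φ = 30.181° = 0.52675782 rad
x = r_b·(cos φ + φ·sin φ) = 125.279969·(0.86444156 + 0.52675782·0.50273331) = 141.473692
y = r_b·(sin φ − φ·cos φ) = 125.279969·(0.50273331 − 0.52675782·0.86444156) = 5.936011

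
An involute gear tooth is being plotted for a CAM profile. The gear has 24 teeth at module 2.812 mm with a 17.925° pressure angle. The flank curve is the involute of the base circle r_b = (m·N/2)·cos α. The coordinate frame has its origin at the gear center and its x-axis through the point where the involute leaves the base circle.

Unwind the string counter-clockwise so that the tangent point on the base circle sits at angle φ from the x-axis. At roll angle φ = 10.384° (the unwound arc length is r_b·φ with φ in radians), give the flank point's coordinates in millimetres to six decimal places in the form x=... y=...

pitch radius r_p = m·N/2 = 2.812·24/2 = 33.744000
base radius r_b = r_p·cos α = 33.744000·cos 17.925° = 32.106073
roll angle φ = 10.384° = 0.18123499 rad
x = r_b·(cos φ + φ·sin φ) = 32.106073·(0.98362184 + 0.18123499·0.18024447) = 32.629031
y = r_b·(sin φ − φ·cos φ) = 32.106073·(0.18024447 − 0.18123499·0.98362184) = 0.063499

x=32.629031 y=0.063499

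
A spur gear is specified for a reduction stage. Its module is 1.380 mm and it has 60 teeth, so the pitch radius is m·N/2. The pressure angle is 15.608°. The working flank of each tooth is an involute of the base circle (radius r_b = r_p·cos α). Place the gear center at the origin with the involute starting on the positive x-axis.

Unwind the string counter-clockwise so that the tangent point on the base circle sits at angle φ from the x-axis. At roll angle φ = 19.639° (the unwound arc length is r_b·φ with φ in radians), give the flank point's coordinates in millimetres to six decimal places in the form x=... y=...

pitch radius r_p = m·N/2 = 1.380·60/2 = 41.400000
base radius r_b = r_p·cos α = 41.400000·cos 15.608° = 39.873375
roll angle φ = 19.639° = 0.34276521 rad
x = r_b·(cos φ + φ·sin φ) = 39.873375·(0.94182890 + 0.34276521·0.33609273) = 42.147346
y = r_b·(sin φ − φ·cos φ) = 39.873375·(0.33609273 − 0.34276521·0.94182890) = 0.528982

x=42.147346 y=0.528982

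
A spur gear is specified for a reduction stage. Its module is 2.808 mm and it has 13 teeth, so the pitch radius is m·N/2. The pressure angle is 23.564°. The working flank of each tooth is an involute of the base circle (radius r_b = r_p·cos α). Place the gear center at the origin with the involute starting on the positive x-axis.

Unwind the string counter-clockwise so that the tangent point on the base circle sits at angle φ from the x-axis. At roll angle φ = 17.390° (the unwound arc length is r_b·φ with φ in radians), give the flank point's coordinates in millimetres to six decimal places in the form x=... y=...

x=17.482970 y=0.154490

pitch radius r_p = m·N/2 = 2.808·13/2 = 18.252000
base radius r_b = r_p·cos α = 18.252000·cos 23.564° = 16.730040
roll angle φ = 17.390° = 0.30351276 rad
x = r_b·(cos φ + φ·sin φ) = 16.730040·(0.95429251 + 0.30351276·0.29887424) = 17.482970
y = r_b·(sin φ − φ·cos φ) = 16.730040·(0.29887424 − 0.30351276·0.95429251) = 0.154490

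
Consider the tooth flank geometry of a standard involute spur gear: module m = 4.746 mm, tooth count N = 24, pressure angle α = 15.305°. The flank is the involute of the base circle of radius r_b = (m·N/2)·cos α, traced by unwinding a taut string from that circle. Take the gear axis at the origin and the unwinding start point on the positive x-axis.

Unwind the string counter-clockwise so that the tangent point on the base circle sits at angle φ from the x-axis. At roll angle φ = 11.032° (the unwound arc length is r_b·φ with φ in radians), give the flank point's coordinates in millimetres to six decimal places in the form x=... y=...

x=55.941007 y=0.130224

pitch radius r_p = m·N/2 = 4.746·24/2 = 56.952000
base radius r_b = r_p·cos α = 56.952000·cos 15.305° = 54.932162
roll angle φ = 11.032° = 0.19254472 rad
x = r_b·(cos φ + φ·sin φ) = 54.932162·(0.98152046 + 0.19254472·0.19135721) = 55.941007
y = r_b·(sin φ − φ·cos φ) = 54.932162·(0.19135721 − 0.19254472·0.98152046) = 0.130224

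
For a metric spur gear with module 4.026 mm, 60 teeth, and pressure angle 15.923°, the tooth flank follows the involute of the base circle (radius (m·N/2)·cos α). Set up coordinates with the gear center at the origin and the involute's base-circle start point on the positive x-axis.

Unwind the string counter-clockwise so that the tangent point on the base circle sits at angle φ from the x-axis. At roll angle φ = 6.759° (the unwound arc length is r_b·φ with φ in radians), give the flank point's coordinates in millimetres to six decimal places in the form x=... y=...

pitch radius r_p = m·N/2 = 4.026·60/2 = 120.780000
base radius r_b = r_p·cos α = 120.780000·cos 15.923° = 116.145823
roll angle φ = 6.759° = 0.11796680 rad
x = r_b·(cos φ + φ·sin φ) = 116.145823·(0.99304998 + 0.11796680·0.11769339) = 116.951166
y = r_b·(sin φ − φ·cos φ) = 116.145823·(0.11769339 − 0.11796680·0.99304998) = 0.063468

x=116.951166 y=0.063468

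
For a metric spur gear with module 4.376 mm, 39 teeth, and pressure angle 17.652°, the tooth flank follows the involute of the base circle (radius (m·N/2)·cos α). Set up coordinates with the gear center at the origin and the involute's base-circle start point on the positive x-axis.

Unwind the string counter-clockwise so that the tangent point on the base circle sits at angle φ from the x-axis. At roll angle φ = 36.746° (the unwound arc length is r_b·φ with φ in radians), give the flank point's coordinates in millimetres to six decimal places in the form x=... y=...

pitch radius r_p = m·N/2 = 4.376·39/2 = 85.332000
base radius r_b = r_p·cos α = 85.332000·cos 17.652° = 81.314216
roll angle φ = 36.746° = 0.64133869 rad
x = r_b·(cos φ + φ·sin φ) = 81.314216·(0.80129558 + 0.64133869·0.59826866) = 96.356404
y = r_b·(sin φ − φ·cos φ) = 81.314216·(0.59826866 − 0.64133869·0.80129558) = 6.860221

x=96.356404 y=6.860221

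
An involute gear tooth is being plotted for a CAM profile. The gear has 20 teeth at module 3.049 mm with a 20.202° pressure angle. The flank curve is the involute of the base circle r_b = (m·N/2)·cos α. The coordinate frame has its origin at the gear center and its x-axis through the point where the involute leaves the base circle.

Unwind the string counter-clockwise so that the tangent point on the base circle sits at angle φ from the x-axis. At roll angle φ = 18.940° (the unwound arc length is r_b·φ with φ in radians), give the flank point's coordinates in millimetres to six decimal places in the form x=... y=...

x=30.135225 y=0.340785

pitch radius r_p = m·N/2 = 3.049·20/2 = 30.490000
base radius r_b = r_p·cos α = 30.490000·cos 20.202° = 28.614285
roll angle φ = 18.940° = 0.33056536 rad
x = r_b·(cos φ + φ·sin φ) = 28.614285·(0.94585899 + 0.33056536·0.32457783) = 30.135225
y = r_b·(sin φ − φ·cos φ) = 28.614285·(0.32457783 − 0.33056536·0.94585899) = 0.340785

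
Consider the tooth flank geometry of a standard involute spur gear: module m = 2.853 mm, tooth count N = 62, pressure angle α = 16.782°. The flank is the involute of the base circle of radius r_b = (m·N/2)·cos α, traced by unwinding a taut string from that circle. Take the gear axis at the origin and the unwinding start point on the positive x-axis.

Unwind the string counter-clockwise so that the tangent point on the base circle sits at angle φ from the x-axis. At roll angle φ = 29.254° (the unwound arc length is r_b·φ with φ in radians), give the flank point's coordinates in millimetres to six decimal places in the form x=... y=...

pitch radius r_p = m·N/2 = 2.853·62/2 = 88.443000
base radius r_b = r_p·cos α = 88.443000·cos 16.782° = 84.676235
roll angle φ = 29.254° = 0.51057862 rad
x = r_b·(cos φ + φ·sin φ) = 84.676235·(0.87246189 + 0.51057862·0.48868215) = 95.004411
y = r_b·(sin φ − φ·cos φ) = 84.676235·(0.48868215 − 0.51057862·0.87246189) = 3.659856

x=95.004411 y=3.659856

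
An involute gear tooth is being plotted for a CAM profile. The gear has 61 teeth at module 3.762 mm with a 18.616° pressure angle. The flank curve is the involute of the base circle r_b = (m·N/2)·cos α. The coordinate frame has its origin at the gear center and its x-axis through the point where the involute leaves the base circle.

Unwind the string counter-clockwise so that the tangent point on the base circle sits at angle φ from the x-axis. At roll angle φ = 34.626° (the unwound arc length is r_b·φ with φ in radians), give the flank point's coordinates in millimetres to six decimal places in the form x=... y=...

x=126.817885 y=7.711746

pitch radius r_p = m·N/2 = 3.762·61/2 = 114.741000
base radius r_b = r_p·cos α = 114.741000·cos 18.616° = 108.737671
roll angle φ = 34.626° = 0.60433771 rad
x = r_b·(cos φ + φ·sin φ) = 108.737671·(0.82287860 + 0.60433771·0.56821721) = 126.817885
y = r_b·(sin φ − φ·cos φ) = 108.737671·(0.56821721 − 0.60433771·0.82287860) = 7.711746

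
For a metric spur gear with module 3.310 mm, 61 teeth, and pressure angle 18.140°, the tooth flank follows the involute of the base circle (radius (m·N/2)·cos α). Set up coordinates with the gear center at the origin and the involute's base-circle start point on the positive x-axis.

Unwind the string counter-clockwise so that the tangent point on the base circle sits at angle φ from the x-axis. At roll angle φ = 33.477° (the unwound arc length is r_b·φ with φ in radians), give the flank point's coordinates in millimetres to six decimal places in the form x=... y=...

pitch radius r_p = m·N/2 = 3.310·61/2 = 100.955000
base radius r_b = r_p·cos α = 100.955000·cos 18.140° = 95.937396
roll angle φ = 33.477° = 0.58428387 rad
x = r_b·(cos φ + φ·sin φ) = 95.937396·(0.83410732 + 0.58428387·0.55160220) = 110.941965
y = r_b·(sin φ − φ·cos φ) = 95.937396·(0.55160220 − 0.58428387·0.83410732) = 6.163665

x=110.941965 y=6.163665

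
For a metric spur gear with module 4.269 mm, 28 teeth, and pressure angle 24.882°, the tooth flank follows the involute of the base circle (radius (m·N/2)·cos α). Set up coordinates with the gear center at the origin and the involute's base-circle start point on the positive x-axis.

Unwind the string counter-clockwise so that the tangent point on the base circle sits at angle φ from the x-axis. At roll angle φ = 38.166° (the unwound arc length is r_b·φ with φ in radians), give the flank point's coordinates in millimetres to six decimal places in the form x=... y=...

x=64.945313 y=5.108488

pitch radius r_p = m·N/2 = 4.269·28/2 = 59.766000
base radius r_b = r_p·cos α = 59.766000·cos 24.882° = 54.218295
roll angle φ = 38.166° = 0.66612236 rad
x = r_b·(cos φ + φ·sin φ) = 54.218295·(0.78622373 + 0.66612236·0.61794195) = 64.945313
y = r_b·(sin φ − φ·cos φ) = 54.218295·(0.61794195 − 0.66612236·0.78622373) = 5.108488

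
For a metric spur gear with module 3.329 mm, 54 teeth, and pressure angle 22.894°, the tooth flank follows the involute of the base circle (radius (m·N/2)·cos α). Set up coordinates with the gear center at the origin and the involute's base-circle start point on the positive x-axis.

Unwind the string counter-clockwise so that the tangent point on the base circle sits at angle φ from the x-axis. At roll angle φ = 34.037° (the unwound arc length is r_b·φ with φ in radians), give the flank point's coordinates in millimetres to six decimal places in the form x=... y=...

x=96.149278 y=5.584753

pitch radius r_p = m·N/2 = 3.329·54/2 = 89.883000
base radius r_b = r_p·cos α = 89.883000·cos 22.894° = 82.802570
roll angle φ = 34.037° = 0.59405772 rad
x = r_b·(cos φ + φ·sin φ) = 82.802570·(0.82867629 + 0.59405772·0.55972816) = 96.149278
y = r_b·(sin φ − φ·cos φ) = 82.802570·(0.55972816 − 0.59405772·0.82867629) = 5.584753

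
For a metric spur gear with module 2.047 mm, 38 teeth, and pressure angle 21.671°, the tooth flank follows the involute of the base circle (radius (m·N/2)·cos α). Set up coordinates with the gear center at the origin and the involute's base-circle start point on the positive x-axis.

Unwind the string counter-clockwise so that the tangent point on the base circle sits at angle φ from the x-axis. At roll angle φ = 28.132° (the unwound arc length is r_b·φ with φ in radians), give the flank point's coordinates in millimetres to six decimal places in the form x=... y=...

x=40.241693 y=1.392012

pitch radius r_p = m·N/2 = 2.047·38/2 = 38.893000
base radius r_b = r_p·cos α = 38.893000·cos 21.671° = 36.144027
roll angle φ = 28.132° = 0.49099603 rad
x = r_b·(cos φ + φ·sin φ) = 36.144027·(0.88186367 + 0.49099603·0.47150448) = 40.241693
y = r_b·(sin φ − φ·cos φ) = 36.144027·(0.47150448 − 0.49099603·0.88186367) = 1.392012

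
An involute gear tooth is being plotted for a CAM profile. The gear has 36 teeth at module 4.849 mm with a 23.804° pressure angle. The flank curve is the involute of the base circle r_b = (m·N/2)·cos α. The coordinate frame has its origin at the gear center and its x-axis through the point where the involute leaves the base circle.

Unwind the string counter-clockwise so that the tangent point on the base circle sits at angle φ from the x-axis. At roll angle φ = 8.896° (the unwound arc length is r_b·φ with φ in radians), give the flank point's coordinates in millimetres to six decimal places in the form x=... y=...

x=80.813817 y=0.099394

pitch radius r_p = m·N/2 = 4.849·36/2 = 87.282000
base radius r_b = r_p·cos α = 87.282000·cos 23.804° = 79.857051
roll angle φ = 8.896° = 0.15526449 rad
x = r_b·(cos φ + φ·sin φ) = 79.857051·(0.98797066 + 0.15526449·0.15464141) = 80.813817
y = r_b·(sin φ − φ·cos φ) = 79.857051·(0.15464141 − 0.15526449·0.98797066) = 0.099394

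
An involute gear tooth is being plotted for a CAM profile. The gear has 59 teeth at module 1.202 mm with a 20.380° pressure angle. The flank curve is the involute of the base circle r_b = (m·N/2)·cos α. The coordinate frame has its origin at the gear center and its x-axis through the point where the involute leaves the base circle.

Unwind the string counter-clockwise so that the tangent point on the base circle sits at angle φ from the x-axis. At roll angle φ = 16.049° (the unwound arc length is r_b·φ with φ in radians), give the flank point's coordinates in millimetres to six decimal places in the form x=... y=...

x=34.517917 y=0.241600

pitch radius r_p = m·N/2 = 1.202·59/2 = 35.459000
base radius r_b = r_p·cos α = 35.459000·cos 20.380° = 33.239395
roll angle φ = 16.049° = 0.28010789 rad
x = r_b·(cos φ + φ·sin φ) = 33.239395·(0.96102562 + 0.28010789·0.27645934) = 34.517917
y = r_b·(sin φ − φ·cos φ) = 33.239395·(0.27645934 − 0.28010789·0.96102562) = 0.241600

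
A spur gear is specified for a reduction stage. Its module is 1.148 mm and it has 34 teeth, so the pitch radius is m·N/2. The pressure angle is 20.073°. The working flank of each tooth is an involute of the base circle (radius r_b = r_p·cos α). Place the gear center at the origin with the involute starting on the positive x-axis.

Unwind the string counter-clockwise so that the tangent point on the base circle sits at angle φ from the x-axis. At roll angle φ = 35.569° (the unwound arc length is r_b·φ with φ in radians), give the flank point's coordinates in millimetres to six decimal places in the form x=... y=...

pitch radius r_p = m·N/2 = 1.148·34/2 = 19.516000
base radius r_b = r_p·cos α = 19.516000·cos 20.073° = 18.330522
roll angle φ = 35.569° = 0.62079616 rad
x = r_b·(cos φ + φ·sin φ) = 18.330522·(0.81341560 + 0.62079616·0.58168296) = 21.529604
y = r_b·(sin φ − φ·cos φ) = 18.330522·(0.58168296 − 0.62079616·0.81341560) = 1.406275

x=21.529604 y=1.406275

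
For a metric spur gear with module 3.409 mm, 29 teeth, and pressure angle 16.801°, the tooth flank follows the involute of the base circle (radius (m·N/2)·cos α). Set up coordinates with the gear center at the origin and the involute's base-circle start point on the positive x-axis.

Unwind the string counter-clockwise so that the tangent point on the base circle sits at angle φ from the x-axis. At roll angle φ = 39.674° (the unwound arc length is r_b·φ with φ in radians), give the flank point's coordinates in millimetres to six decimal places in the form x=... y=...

pitch radius r_p = m·N/2 = 3.409·29/2 = 49.430500
base radius r_b = r_p·cos α = 49.430500·cos 16.801° = 47.320532
roll angle φ = 39.674° = 0.69244193 rad
x = r_b·(cos φ + φ·sin φ) = 47.320532·(0.76968934 + 0.69244193·0.63841861) = 57.340993
y = r_b·(sin φ − φ·cos φ) = 47.320532·(0.63841861 − 0.69244193·0.76968934) = 4.990113

x=57.340993 y=4.990113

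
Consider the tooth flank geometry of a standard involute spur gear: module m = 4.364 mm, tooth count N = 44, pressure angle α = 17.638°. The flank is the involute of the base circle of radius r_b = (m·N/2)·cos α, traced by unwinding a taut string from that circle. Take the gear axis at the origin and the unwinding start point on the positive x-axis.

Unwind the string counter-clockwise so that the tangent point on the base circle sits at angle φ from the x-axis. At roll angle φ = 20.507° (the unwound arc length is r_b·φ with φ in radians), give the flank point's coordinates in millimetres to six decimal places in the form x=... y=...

pitch radius r_p = m·N/2 = 4.364·44/2 = 96.008000
base radius r_b = r_p·cos α = 96.008000·cos 17.638° = 91.494656
roll angle φ = 20.507° = 0.35791467 rad
x = r_b·(cos φ + φ·sin φ) = 91.494656·(0.93662940 + 0.35791467·0.35032181) = 97.168671
y = r_b·(sin φ − φ·cos φ) = 91.494656·(0.35032181 − 0.35791467·0.93662940) = 1.380509

x=97.168671 y=1.380509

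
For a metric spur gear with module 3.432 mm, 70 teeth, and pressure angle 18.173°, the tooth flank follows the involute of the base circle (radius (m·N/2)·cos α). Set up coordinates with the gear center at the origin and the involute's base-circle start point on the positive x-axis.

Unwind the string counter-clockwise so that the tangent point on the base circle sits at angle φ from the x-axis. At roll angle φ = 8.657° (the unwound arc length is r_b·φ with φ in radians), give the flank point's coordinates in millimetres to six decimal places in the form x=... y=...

x=115.423610 y=0.130923

pitch radius r_p = m·N/2 = 3.432·70/2 = 120.120000
base radius r_b = r_p·cos α = 120.120000·cos 18.173° = 114.128310
roll angle φ = 8.657° = 0.15109315 rad
x = r_b·(cos φ + φ·sin φ) = 114.128310·(0.98860713 + 0.15109315·0.15051892) = 115.423610
y = r_b·(sin φ − φ·cos φ) = 114.128310·(0.15051892 − 0.15109315·0.98860713) = 0.130923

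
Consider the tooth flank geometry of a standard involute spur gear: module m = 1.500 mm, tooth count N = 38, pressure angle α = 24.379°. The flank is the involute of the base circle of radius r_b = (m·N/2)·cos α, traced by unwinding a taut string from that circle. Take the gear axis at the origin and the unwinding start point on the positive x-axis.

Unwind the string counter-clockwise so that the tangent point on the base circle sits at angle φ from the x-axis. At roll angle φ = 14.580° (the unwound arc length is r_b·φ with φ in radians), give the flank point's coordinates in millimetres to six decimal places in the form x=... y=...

pitch radius r_p = m·N/2 = 1.500·38/2 = 28.500000
base radius r_b = r_p·cos α = 28.500000·cos 24.379° = 25.958798
roll angle φ = 14.580° = 0.25446900 rad
x = r_b·(cos φ + φ·sin φ) = 25.958798·(0.96779710 + 0.25446900·0.25173155) = 26.785715
y = r_b·(sin φ − φ·cos φ) = 25.958798·(0.25173155 − 0.25446900·0.96779710) = 0.141662

x=26.785715 y=0.141662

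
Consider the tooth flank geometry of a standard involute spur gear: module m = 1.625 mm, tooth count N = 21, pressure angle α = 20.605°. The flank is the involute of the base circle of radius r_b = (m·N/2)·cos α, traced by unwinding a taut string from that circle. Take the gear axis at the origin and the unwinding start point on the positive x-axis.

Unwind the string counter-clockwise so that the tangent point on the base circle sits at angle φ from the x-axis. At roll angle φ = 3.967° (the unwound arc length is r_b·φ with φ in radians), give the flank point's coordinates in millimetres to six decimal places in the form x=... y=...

x=16.009227 y=0.001766

pitch radius r_p = m·N/2 = 1.625·21/2 = 17.062500
base radius r_b = r_p·cos α = 17.062500·cos 20.605° = 15.970992
roll angle φ = 3.967° = 0.06923721 rad
x = r_b·(cos φ + φ·sin φ) = 15.970992·(0.99760406 + 0.06923721·0.06918191) = 16.009227
y = r_b·(sin φ − φ·cos φ) = 15.970992·(0.06918191 − 0.06923721·0.99760406) = 0.001766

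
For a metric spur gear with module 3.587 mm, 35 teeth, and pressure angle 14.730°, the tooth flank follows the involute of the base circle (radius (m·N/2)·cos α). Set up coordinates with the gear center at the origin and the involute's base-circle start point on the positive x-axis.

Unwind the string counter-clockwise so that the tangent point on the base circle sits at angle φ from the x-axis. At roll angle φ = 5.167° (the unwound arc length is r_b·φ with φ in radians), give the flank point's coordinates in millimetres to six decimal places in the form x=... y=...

pitch radius r_p = m·N/2 = 3.587·35/2 = 62.772500
base radius r_b = r_p·cos α = 62.772500·cos 14.730° = 60.709466
roll angle φ = 5.167° = 0.09018116 rad
x = r_b·(cos φ + φ·sin φ) = 60.709466·(0.99593643 + 0.09018116·0.09005898) = 60.955829
y = r_b·(sin φ − φ·cos φ) = 60.709466·(0.09005898 − 0.09018116·0.99593643) = 0.014830

x=60.955829 y=0.014830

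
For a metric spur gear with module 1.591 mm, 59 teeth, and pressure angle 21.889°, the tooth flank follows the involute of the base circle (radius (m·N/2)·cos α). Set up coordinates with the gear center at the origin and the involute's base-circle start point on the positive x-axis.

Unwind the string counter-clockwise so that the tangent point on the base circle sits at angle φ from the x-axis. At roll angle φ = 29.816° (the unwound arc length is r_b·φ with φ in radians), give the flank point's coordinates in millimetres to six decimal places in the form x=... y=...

pitch radius r_p = m·N/2 = 1.591·59/2 = 46.934500
base radius r_b = r_p·cos α = 46.934500·cos 21.889° = 43.550891
roll angle φ = 29.816° = 0.52038737 rad
x = r_b·(cos φ + φ·sin φ) = 43.550891·(0.86762664 + 0.52038737·0.49721627) = 49.054491
y = r_b·(sin φ − φ·cos φ) = 43.550891·(0.49721627 − 0.52038737·0.86762664) = 1.990899

x=49.054491 y=1.990899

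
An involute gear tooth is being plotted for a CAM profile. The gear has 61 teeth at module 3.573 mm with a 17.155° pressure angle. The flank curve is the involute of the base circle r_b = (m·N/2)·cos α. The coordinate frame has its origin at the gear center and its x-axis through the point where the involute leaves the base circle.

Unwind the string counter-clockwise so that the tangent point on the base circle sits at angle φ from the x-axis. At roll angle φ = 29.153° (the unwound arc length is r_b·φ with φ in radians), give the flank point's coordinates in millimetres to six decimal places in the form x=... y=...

x=116.747283 y=4.454955

pitch radius r_p = m·N/2 = 3.573·61/2 = 108.976500
base radius r_b = r_p·cos α = 108.976500·cos 17.155° = 104.128170
roll angle φ = 29.153° = 0.50881584 rad
x = r_b·(cos φ + φ·sin φ) = 104.128170·(0.87332198 + 0.50881584·0.48714343) = 116.747283
y = r_b·(sin φ − φ·cos φ) = 104.128170·(0.48714343 − 0.50881584·0.87332198) = 4.454955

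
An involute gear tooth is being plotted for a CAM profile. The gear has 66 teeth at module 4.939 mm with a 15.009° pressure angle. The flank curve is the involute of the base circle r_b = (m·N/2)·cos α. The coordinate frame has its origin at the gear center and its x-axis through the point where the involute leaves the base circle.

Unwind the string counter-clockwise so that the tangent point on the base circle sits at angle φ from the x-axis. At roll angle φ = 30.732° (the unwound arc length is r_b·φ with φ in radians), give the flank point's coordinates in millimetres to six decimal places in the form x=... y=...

pitch radius r_p = m·N/2 = 4.939·66/2 = 162.987000
base radius r_b = r_p·cos α = 162.987000·cos 15.009° = 157.426724
roll angle φ = 30.732° = 0.53637459 rad
x = r_b·(cos φ + φ·sin φ) = 157.426724·(0.85956700 + 0.53637459·0.51102307) = 178.469448
y = r_b·(sin φ − φ·cos φ) = 157.426724·(0.51102307 − 0.53637459·0.85956700) = 7.867114

x=178.469448 y=7.867114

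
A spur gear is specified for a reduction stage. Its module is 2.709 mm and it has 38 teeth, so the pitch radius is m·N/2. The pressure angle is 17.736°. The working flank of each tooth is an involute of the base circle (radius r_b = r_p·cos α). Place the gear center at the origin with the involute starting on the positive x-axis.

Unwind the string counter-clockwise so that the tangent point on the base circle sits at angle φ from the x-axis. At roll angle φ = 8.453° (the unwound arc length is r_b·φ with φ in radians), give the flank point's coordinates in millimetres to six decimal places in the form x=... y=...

x=49.555229 y=0.052361

pitch radius r_p = m·N/2 = 2.709·38/2 = 51.471000
base radius r_b = r_p·cos α = 51.471000·cos 17.736° = 49.024597
roll angle φ = 8.453° = 0.14753268 rad
x = r_b·(cos φ + φ·sin φ) = 49.024597·(0.98913678 + 0.14753268·0.14699807) = 49.555229
y = r_b·(sin φ − φ·cos φ) = 49.024597·(0.14699807 − 0.14753268·0.98913678) = 0.052361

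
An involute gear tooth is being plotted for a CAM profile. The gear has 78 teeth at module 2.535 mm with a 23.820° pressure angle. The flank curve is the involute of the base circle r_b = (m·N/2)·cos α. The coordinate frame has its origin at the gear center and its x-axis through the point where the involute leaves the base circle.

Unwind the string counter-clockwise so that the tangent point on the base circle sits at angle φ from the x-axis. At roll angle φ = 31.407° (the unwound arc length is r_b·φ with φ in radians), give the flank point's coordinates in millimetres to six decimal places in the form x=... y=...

pitch radius r_p = m·N/2 = 2.535·78/2 = 98.865000
base radius r_b = r_p·cos α = 98.865000·cos 23.820° = 90.443556
roll angle φ = 31.407° = 0.54815556 rad
x = r_b·(cos φ + φ·sin φ) = 90.443556·(0.85348714 + 0.54815556·0.52111391) = 103.027747
y = r_b·(sin φ − φ·cos φ) = 90.443556·(0.52111391 − 0.54815556·0.85348714) = 4.817945

x=103.027747 y=4.817945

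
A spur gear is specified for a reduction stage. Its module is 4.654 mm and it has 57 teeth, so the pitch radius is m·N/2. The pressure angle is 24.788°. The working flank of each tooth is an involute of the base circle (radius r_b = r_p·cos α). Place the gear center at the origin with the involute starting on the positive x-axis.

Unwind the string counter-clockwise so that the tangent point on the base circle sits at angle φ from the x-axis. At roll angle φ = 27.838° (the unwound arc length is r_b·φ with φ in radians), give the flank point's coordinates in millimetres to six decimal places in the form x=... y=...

pitch radius r_p = m·N/2 = 4.654·57/2 = 132.639000
base radius r_b = r_p·cos α = 132.639000·cos 24.788° = 120.418347
roll angle φ = 27.838° = 0.48586476 rad
x = r_b·(cos φ + φ·sin φ) = 120.418347·(0.88427146 + 0.48586476·0.46697321) = 133.803724
y = r_b·(sin φ − φ·cos φ) = 120.418347·(0.46697321 − 0.48586476·0.88427146) = 4.496045

x=133.803724 y=4.496045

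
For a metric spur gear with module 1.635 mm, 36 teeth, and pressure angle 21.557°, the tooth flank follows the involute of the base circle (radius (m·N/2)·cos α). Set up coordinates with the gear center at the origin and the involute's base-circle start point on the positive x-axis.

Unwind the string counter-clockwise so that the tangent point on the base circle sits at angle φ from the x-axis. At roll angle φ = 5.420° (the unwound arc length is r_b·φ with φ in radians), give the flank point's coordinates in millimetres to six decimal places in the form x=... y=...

x=27.493639 y=0.007716

pitch radius r_p = m·N/2 = 1.635·36/2 = 29.430000
base radius r_b = r_p·cos α = 29.430000·cos 21.557° = 27.371445
roll angle φ = 5.420° = 0.09459685 rad
x = r_b·(cos φ + φ·sin φ) = 27.371445·(0.99552905 + 0.09459685·0.09445582) = 27.493639
y = r_b·(sin φ − φ·cos φ) = 27.371445·(0.09445582 − 0.09459685·0.99552905) = 0.007716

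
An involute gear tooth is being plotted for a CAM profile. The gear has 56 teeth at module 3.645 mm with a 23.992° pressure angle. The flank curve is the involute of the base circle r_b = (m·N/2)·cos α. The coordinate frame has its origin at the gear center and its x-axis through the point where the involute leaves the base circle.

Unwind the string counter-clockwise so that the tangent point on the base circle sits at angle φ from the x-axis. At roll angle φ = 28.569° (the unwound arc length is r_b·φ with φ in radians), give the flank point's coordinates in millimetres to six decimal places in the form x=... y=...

x=104.122847 y=3.758135

pitch radius r_p = m·N/2 = 3.645·56/2 = 102.060000
base radius r_b = r_p·cos α = 102.060000·cos 23.992° = 93.242245
roll angle φ = 28.569° = 0.49862311 rad
x = r_b·(cos φ + φ·sin φ) = 93.242245·(0.87824184 + 0.49862311·0.47821675) = 104.122847
y = r_b·(sin φ − φ·cos φ) = 93.242245·(0.47821675 − 0.49862311·0.87824184) = 3.758135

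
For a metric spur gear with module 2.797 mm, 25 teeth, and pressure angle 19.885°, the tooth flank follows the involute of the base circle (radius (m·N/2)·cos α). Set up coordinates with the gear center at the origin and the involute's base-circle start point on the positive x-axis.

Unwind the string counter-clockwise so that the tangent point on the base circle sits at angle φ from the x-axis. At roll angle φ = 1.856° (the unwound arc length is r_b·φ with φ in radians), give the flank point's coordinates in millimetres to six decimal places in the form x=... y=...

x=32.895183 y=0.000372

pitch radius r_p = m·N/2 = 2.797·25/2 = 34.962500
base radius r_b = r_p·cos α = 34.962500·cos 19.885° = 32.877938
roll angle φ = 1.856° = 0.03239331 rad
x = r_b·(cos φ + φ·sin φ) = 32.877938·(0.99947538 + 0.03239331·0.03238765) = 32.895183
y = r_b·(sin φ − φ·cos φ) = 32.877938·(0.03238765 − 0.03239331·0.99947538) = 0.000372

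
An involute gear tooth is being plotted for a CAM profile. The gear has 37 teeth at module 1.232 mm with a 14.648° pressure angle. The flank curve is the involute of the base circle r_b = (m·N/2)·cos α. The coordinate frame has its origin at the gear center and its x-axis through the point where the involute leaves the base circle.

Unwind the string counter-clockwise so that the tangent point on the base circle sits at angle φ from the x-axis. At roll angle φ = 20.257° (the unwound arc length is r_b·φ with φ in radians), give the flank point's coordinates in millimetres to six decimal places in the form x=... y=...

pitch radius r_p = m·N/2 = 1.232·37/2 = 22.792000
base radius r_b = r_p·cos α = 22.792000·cos 14.648° = 22.051207
roll angle φ = 20.257° = 0.35355135 rad
x = r_b·(cos φ + φ·sin φ) = 22.051207·(0.93814904 + 0.35355135·0.34623168) = 23.386621
y = r_b·(sin φ − φ·cos φ) = 22.051207·(0.34623168 − 0.35355135·0.93814904) = 0.320797

x=23.386621 y=0.320797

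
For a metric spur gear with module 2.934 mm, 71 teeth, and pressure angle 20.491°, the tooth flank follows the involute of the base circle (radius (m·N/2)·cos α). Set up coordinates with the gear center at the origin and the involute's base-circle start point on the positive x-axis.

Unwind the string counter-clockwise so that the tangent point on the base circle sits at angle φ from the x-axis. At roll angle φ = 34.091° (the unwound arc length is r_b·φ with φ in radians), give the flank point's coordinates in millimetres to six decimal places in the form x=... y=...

pitch radius r_p = m·N/2 = 2.934·71/2 = 104.157000
base radius r_b = r_p·cos α = 104.157000·cos 20.491° = 97.566694
roll angle φ = 34.091° = 0.59500020 rad
x = r_b·(cos φ + φ·sin φ) = 97.566694·(0.82814839 + 0.59500020·0.56050892) = 113.338477
y = r_b·(sin φ − φ·cos φ) = 97.566694·(0.56050892 − 0.59500020·0.82814839) = 6.611164

x=113.338477 y=6.611164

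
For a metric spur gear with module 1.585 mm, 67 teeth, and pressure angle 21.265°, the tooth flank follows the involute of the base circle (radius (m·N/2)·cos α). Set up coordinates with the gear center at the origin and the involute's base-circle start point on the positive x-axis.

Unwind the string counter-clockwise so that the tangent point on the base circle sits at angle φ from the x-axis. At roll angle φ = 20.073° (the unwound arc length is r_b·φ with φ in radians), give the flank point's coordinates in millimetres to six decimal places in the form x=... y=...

x=52.426380 y=0.700579

pitch radius r_p = m·N/2 = 1.585·67/2 = 53.097500
base radius r_b = r_p·cos α = 53.097500·cos 21.265° = 49.482248
roll angle φ = 20.073° = 0.35033994 rad
x = r_b·(cos φ + φ·sin φ) = 49.482248·(0.93925609 + 0.35033994·0.34321712) = 52.426380
y = r_b·(sin φ − φ·cos φ) = 49.482248·(0.34321712 − 0.35033994·0.93925609) = 0.700579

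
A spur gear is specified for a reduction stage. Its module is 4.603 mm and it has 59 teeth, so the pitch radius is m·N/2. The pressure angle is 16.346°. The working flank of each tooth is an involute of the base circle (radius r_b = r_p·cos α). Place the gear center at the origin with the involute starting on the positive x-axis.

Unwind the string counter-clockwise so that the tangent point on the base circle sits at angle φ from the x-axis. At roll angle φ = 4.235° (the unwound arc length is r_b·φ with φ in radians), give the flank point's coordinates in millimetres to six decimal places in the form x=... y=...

pitch radius r_p = m·N/2 = 4.603·59/2 = 135.788500
base radius r_b = r_p·cos α = 135.788500·cos 16.346° = 130.299881
roll angle φ = 4.235° = 0.07391469 rad
x = r_b·(cos φ + φ·sin φ) = 130.299881·(0.99726955 + 0.07391469·0.07384741) = 130.655334
y = r_b·(sin φ − φ·cos φ) = 130.299881·(0.07384741 − 0.07391469·0.99726955) = 0.017530

x=130.655334 y=0.017530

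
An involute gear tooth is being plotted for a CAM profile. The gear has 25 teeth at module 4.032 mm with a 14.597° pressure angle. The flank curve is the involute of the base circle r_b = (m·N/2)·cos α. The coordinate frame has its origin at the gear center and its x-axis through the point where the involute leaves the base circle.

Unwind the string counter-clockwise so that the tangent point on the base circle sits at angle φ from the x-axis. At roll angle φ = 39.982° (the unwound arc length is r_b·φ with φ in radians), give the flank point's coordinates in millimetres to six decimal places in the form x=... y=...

x=59.241247 y=5.260033

pitch radius r_p = m·N/2 = 4.032·25/2 = 50.400000
base radius r_b = r_p·cos α = 50.400000·cos 14.597° = 48.773207
roll angle φ = 39.982° = 0.69781754 rad
x = r_b·(cos φ + φ·sin φ) = 48.773207·(0.76624634 + 0.69781754·0.64254692) = 59.241247
y = r_b·(sin φ − φ·cos φ) = 48.773207·(0.64254692 − 0.69781754·0.76624634) = 5.260033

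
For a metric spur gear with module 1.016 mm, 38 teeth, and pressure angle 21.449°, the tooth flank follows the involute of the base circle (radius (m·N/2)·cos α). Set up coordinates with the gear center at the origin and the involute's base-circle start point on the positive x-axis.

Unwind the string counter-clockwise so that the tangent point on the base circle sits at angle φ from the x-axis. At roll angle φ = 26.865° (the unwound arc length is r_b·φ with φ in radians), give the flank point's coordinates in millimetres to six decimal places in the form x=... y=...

pitch radius r_p = m·N/2 = 1.016·38/2 = 19.304000
base radius r_b = r_p·cos α = 19.304000·cos 21.449° = 17.967071
roll angle φ = 26.865° = 0.46888270 rad
x = r_b·(cos φ + φ·sin φ) = 17.967071·(0.89207374 + 0.46888270·0.45188986) = 19.834875
y = r_b·(sin φ − φ·cos φ) = 17.967071·(0.45188986 − 0.46888270·0.89207374) = 0.603908

x=19.834875 y=0.603908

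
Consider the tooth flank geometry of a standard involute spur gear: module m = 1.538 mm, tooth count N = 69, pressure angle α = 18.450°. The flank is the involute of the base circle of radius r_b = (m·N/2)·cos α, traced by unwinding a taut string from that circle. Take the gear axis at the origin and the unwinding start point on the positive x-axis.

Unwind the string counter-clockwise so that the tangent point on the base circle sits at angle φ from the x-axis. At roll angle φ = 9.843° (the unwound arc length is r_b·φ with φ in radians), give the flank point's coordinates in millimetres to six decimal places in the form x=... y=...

x=51.070946 y=0.084814

pitch radius r_p = m·N/2 = 1.538·69/2 = 53.061000
base radius r_b = r_p·cos α = 53.061000·cos 18.450° = 50.333675
roll angle φ = 9.843° = 0.17179276 rad
x = r_b·(cos φ + φ·sin φ) = 50.333675·(0.98527988 + 0.17179276·0.17094899) = 51.070946
y = r_b·(sin φ − φ·cos φ) = 50.333675·(0.17094899 − 0.17179276·0.98527988) = 0.084814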